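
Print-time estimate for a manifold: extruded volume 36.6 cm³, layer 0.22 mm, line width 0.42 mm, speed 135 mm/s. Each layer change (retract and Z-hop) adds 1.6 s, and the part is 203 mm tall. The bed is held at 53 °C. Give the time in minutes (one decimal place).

73.5 minutes

Bead cross-section = 0.22 × 0.42 = 0.0924 mm².
Total extruded path = 36600/0.0924 = 396103.9 mm.
Print-move time: 396103.9 / 135 → 2934.1 s.
Layer count = ceil(203 / 0.22) = 923.
Layer-change overhead = 923 × 1.6, so 1476.8 s.
Altogether 2934.1 + 1476.8 = 4410.9 s, i.e. 73.5 minutes.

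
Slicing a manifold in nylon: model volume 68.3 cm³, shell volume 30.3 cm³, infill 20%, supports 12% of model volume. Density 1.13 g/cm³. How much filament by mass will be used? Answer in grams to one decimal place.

Volume inside the shell: 68.3 − 30.3 → 38 cm³.
Infill volume = 0.20 × 38 = 7.6 cm³.
Support = 0.12 × 68.3, so 8.196 cm³.
Total extruded = 30.3 + 7.6 + 8.196 = 46.096 cm³.
Mass = 46.096 × 1.13 = 52.08848 g.

52.1 g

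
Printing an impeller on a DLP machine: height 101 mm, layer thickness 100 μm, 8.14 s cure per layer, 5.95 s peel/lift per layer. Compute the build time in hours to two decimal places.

Layer count = ceil(101 / 0.1) = 1010.
Per-layer time: 8.14 + 5.95 → 14.09 s.
Build time: 1010 × 14.09 s = 14230.9 s, i.e. 3.95 hours.

3.95 hours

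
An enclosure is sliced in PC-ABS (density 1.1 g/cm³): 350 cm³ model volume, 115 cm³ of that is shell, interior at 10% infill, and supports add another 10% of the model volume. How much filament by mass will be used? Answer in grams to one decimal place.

190.9 g

Volume inside the shell: 350 − 115 → 235 cm³.
Infill volume = 0.10 × 235 = 23.5 cm³.
Support: 0.10 × 350 → 35 cm³.
Deposited volume: 115 + 23.5 + 35 → 173.5 cm³.
Mass: 173.5 × 1.1 → 190.85 g.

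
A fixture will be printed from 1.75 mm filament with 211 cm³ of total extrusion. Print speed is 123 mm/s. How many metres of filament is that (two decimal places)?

A = π r² = π × 0.875² = 2.4053 mm².
L = 211000 mm³ / 2.4053 mm² = 87722.95 mm, i.e. 87.72 m.

87.72 m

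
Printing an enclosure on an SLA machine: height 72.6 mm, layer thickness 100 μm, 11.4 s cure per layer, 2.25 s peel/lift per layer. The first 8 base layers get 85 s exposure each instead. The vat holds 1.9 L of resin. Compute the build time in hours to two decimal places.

Layers = ⌈72.6/0.1⌉ = 726.
Bottom layers = 8 × (85 + 2.25) = 698 s.
Remaining layers = 718 × (11.4 + 2.25) = 9800.7 s.
Sum: 698 + 9800.7 = 10498.7 s → 2.92 hours.

2.92 hours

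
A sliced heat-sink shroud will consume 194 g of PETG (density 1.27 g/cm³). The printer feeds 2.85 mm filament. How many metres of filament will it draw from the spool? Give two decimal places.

23.95 m

Extruded volume: 194/1.27 = 152.7559 cm³ (152755.9 mm³).
Cross-section of 2.85 mm filament: π·(2.85/2)² = 6.3794 mm².
Length = 152755.9 / 6.3794 = 23945.18 mm = 23.95 m.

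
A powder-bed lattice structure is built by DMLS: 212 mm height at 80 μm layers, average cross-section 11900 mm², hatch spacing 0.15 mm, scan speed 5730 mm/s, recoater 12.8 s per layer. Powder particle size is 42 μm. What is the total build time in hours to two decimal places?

Layer count = ceil(212 / 0.08) = 2650.
Scan path per layer = 11900 / 0.15, so 79333.3 mm.
Laser time per layer = 79333.3 / 5730 = 13.8453 s.
Per-layer time: 13.8453 + 12.8 → 26.6453 s.
Build time = 2650 × 26.6453 = 70610.045 s = 19.61 hours.

19.61 hours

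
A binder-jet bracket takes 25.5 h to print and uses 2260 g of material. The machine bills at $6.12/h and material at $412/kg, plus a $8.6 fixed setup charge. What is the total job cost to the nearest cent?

$1095.78

Machine cost: 6.12 × 25.5 → $156.06.
Material cost: 412 × 2260/1000 → $931.12.
Adding setup: 156.06 + 931.12 + 8.6 → $1095.78.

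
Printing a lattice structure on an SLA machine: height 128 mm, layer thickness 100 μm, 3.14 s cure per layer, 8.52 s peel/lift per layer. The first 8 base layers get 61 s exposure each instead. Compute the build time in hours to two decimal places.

4.27 hours

Layers = ⌈128/0.1⌉ = 1280.
Base layers = 8 × (61 + 8.52), so 556.16 s.
Regular layers = 1272 × (3.14 + 8.52), so 14831.52 s.
Total = 556.16 + 14831.52 = 15387.68 s = 4.27 hours.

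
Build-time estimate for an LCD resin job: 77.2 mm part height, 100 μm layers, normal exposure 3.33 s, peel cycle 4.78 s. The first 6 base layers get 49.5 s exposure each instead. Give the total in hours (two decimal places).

Layer count = ceil(77.2 / 0.1) = 772.
Burn-in layers = 6 × (49.5 + 4.78), so 325.68 s.
Remaining layers: 766 × (3.33 + 4.78) → 6212.26 s.
Sum: 325.68 + 6212.26 = 6537.94 s → 1.82 hours.

1.82 hours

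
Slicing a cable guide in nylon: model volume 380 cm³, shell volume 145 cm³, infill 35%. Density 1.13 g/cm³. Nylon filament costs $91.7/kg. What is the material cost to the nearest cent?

$23.55

Volume inside the shell = 380 − 145 = 235 cm³.
Deposited infill = 0.35 × 235 = 82.25 cm³.
Deposited volume = 145 + 82.25, so 227.25 cm³.
Mass = 227.25 × 1.13 = 256.7925 g.
Cost = 256.7925 g / 1000 × $91.7/kg = $23.55.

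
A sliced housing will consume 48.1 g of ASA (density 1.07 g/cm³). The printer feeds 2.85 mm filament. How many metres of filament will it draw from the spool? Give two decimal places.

7.05 m

Extruded volume: 48.1/1.07 = 44.9533 cm³ (44953.3 mm³).
Cross-section of 2.85 mm filament: π·(2.85/2)² = 6.3794 mm².
Length = 44953.3 / 6.3794 = 7046.63 mm = 7.05 m.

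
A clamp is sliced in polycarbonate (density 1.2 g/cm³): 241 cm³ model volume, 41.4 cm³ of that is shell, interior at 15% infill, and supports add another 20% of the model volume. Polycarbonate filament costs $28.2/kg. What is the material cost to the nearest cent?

$4.05

Interior volume = 241 − 41.4, so 199.6 cm³.
Infill deposited = 0.15 × 199.6, so 29.94 cm³.
Support = 0.20 × 241, so 48.2 cm³.
Total extruded = 41.4 + 29.94 + 48.2, so 119.54 cm³.
Mass = 119.54 × 1.2, so 143.448 g.
Cost = 143.448 g / 1000 × $28.2/kg = $4.05.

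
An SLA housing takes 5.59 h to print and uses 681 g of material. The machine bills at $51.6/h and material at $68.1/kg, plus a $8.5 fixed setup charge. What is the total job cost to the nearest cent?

Machine-time cost = 51.6 × 5.59, so $288.444.
Material cost = 68.1 × 681/1000 = $46.3761.
Adding setup: 288.444 + 46.3761 + 8.5 → 343.3201 ≈ $343.32.

$343.32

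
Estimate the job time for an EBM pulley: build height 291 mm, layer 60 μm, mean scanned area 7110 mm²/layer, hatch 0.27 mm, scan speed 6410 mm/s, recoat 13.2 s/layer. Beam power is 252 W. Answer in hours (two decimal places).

Layer count = ceil(291 / 0.06) = 4850.
Per-layer scan distance = 7110 / 0.27 = 26333.3 mm.
Per-layer scan time = 26333.3 / 6410 = 4.1082 s.
Per-layer time: 4.1082 + 13.2 → 17.3082 s.
Build time = 4850 × 17.3082 = 83944.77 s = 23.32 hours.

23.32 hours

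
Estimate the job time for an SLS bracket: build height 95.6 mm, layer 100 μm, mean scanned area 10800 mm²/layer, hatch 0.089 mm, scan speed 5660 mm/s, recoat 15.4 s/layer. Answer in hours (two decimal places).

9.78 hours

Layer count = ceil(95.6 / 0.1) = 956.
Per-layer scan distance = 10800 / 0.089, so 121348.3 mm.
Scan time per layer = 121348.3 / 5660, so 21.4396 s.
Layer cycle: 21.4396 + 15.4 → 36.8396 s.
956 layers × 36.8396 s/layer = 35218.6576 s, i.e. 9.78 hours.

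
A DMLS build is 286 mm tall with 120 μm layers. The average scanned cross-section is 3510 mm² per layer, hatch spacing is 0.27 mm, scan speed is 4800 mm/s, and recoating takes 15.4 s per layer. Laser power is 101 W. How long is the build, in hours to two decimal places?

Number of layers: 286 / 0.12 → 2384 (rounded up).
Hatch length per layer = 3510 / 0.27, so 13000 mm.
Scan time per layer = 13000 / 4800 = 2.7083 s.
Per-layer time = 2.7083 + 15.4 = 18.1083 s.
Total: 2384 × 18.1083 s = 43170.1872 s → 11.99 hours.

11.99 hours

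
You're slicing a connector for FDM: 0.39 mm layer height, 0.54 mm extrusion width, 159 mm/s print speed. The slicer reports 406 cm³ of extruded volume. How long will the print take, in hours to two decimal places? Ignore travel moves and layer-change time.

3.37 hours

Extrusion cross-section = 0.39 × 0.54, so 0.2106 mm².
Path length: 406000 mm³ / 0.2106 mm² → 1927825.3 mm.
Time extruding = 1927825.3 / 159 = 12124.7 s.
12124.7 s = 3.37 hours.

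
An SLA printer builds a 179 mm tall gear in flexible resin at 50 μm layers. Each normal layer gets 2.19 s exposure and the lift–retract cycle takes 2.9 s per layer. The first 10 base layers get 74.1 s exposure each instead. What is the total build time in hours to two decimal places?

5.26 hours

Number of layers: 179 / 0.05 → 3580 (rounded up).
Burn-in layers = 10 × (74.1 + 2.9), so 770 s.
Regular layers: 3570 × (2.19 + 2.9) → 18171.3 s.
Sum: 770 + 18171.3 = 18941.3 s → 5.26 hours.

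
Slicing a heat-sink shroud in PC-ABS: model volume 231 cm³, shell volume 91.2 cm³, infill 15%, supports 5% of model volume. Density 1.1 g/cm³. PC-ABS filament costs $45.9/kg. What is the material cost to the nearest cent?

$6.25

Interior volume = 231 − 91.2 = 139.8 cm³.
Infill deposited = 0.15 × 139.8 = 20.97 cm³.
Support = 0.05 × 231, so 11.55 cm³.
Deposited volume = 91.2 + 20.97 + 11.55, so 123.72 cm³.
Mass: 123.72 × 1.1 → 136.092 g.
At $45.9/kg: 136.092/1000 × 45.9 = $6.25.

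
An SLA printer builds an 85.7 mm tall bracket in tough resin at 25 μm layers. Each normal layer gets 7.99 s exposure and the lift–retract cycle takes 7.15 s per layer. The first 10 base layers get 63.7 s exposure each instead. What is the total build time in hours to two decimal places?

Layer count = ceil(85.7 / 0.025) = 3428.
Bottom layers = 10 × (63.7 + 7.15), so 708.5 s.
Regular layers = 3418 × (7.99 + 7.15), so 51748.52 s.
Total = 708.5 + 51748.52 = 52457.02 s = 14.57 hours.

14.57 hours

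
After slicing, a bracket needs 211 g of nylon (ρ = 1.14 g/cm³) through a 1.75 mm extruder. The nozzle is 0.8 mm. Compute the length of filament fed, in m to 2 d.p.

76.95 m

Extruded volume: 211/1.14 = 185.0877 cm³ (185087.7 mm³).
Cross-section of 1.75 mm filament: π·(1.75/2)² = 2.4053 mm².
Length = 185087.7 / 2.4053 = 76949.94 mm = 76.95 m.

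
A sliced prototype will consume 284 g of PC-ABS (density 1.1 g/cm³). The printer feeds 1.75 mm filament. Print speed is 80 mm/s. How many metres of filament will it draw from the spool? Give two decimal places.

107.34 m

Volume = 284 g / 1.1 g·cm⁻³ = 258.1818 cm³ = 258181.8 mm³.
Cross-section of 1.75 mm filament: π·(1.75/2)² = 2.4053 mm².
Length = 258181.8 / 2.4053 = 107338.71 mm = 107.34 m.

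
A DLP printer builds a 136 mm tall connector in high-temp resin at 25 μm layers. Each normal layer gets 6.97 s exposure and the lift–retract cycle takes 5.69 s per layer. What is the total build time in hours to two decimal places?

Layer count = ceil(136 / 0.025) = 5440.
Each layer takes = 6.97 + 5.69 = 12.66 s.
Build time: 5440 × 12.66 s = 68870.4 s, i.e. 19.13 hours.

19.13 hours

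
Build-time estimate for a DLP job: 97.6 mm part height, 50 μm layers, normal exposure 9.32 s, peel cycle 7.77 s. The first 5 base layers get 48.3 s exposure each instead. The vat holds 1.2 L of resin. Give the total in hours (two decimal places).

Number of layers: 97.6 / 0.05 → 1952 (rounded up).
Bottom layers = 5 × (48.3 + 7.77), so 280.35 s.
Remaining layers: 1947 × (9.32 + 7.77) → 33274.23 s.
Sum: 280.35 + 33274.23 = 33554.58 s → 9.32 hours.

9.32 hours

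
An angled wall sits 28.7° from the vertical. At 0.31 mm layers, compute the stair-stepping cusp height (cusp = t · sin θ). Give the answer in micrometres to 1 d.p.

Cusp = layer height × sin(28.7°) = 0.31 × 0.4802 = 0.148862 mm = 148.9 μm.

148.9 μm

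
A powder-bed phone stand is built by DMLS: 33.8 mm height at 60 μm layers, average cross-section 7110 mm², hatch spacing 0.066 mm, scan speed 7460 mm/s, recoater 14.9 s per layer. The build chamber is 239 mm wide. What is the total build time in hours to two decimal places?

Layers = ⌈33.8/0.06⌉ = 564.
Per-layer scan distance = 7110 / 0.066, so 107727.3 mm.
Laser time per layer = 107727.3 / 7460, so 14.4407 s.
Time per layer = 14.4407 + 14.9 = 29.3407 s.
Build time = 564 × 29.3407 = 16548.1548 s = 4.60 hours.

4.60 hours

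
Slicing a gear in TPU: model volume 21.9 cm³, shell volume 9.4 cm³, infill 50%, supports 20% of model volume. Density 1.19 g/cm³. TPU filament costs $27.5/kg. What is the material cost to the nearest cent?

$0.66

Interior volume: 21.9 − 9.4 → 12.5 cm³.
Infill deposited = 0.50 × 12.5, so 6.25 cm³.
Support = 0.20 × 21.9, so 4.38 cm³.
Total printed volume: 9.4 + 6.25 + 4.38 → 20.03 cm³.
Mass: 20.03 × 1.19 → 23.8357 g.
Cost = 23.8357 g / 1000 × $27.5/kg = $0.66.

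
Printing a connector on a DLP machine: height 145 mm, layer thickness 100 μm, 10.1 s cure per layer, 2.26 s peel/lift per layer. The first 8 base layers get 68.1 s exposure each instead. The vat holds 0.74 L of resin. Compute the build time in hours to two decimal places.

Number of layers: 145 / 0.1 → 1450 (rounded up).
Bottom layers = 8 × (68.1 + 2.26), so 562.88 s.
Regular layers = 1442 × (10.1 + 2.26) = 17823.12 s.
Total = 562.88 + 17823.12 = 18386 s = 5.11 hours.

5.11 hours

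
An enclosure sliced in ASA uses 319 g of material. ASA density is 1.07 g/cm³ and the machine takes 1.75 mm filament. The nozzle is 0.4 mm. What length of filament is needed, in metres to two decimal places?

123.95 m

Extruded volume: 319/1.07 = 298.1308 cm³ (298130.8 mm³).
Filament cross-section = π × (1.75/2)² = 2.4053 mm².
Length = 298130.8 / 2.4053 = 123947.45 mm = 123.95 m.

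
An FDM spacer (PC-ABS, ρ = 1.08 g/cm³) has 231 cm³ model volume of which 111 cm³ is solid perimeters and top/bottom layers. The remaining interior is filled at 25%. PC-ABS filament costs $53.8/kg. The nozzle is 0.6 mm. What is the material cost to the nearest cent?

$8.19

Interior volume = 231 − 111, so 120 cm³.
Infill volume: 0.25 × 120 → 30 cm³.
Total extruded: 111 + 30 → 141 cm³.
Mass = 141 × 1.08 = 152.28 g.
At $53.8/kg: 152.28/1000 × 53.8 = $8.19.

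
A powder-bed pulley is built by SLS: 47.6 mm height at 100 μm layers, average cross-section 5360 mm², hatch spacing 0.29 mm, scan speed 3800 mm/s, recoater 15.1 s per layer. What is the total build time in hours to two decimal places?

2.64 hours

Layers = ⌈47.6/0.1⌉ = 476.
Hatch length per layer = 5360 / 0.29, so 18482.8 mm.
Laser time per layer: 18482.8 / 3800 → 4.8639 s.
Layer cycle = 4.8639 + 15.1 = 19.9639 s.
Build time = 476 × 19.9639 = 9502.8164 s = 2.64 hours.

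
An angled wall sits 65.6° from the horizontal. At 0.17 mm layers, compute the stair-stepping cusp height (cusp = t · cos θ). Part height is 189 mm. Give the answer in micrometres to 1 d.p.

70.2 μm

Cusp = layer height × cos(65.6°) = 0.17 × 0.4131 = 0.070227 mm = 70.2 μm.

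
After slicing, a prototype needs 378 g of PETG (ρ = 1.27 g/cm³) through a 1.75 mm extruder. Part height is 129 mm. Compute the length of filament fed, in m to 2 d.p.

123.74 m

Volume = 378 g / 1.27 g·cm⁻³ = 297.6378 cm³ = 297637.8 mm³.
Cross-section of 1.75 mm filament: π·(1.75/2)² = 2.4053 mm².
Length = 297637.8 / 2.4053 = 123742.49 mm = 123.74 m.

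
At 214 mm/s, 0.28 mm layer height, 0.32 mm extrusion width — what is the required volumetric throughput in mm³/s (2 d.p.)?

A = 0.28 × 0.32 = 0.0896 mm².
Volumetric flow = 214 × 0.0896 = 19.17 mm³/s.

19.17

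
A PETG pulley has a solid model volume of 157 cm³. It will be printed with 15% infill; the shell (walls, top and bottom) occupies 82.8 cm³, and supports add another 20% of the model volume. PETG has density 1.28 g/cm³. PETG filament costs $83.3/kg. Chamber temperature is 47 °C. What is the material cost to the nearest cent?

Volume inside the shell: 157 − 82.8 → 74.2 cm³.
Infill volume: 0.15 × 74.2 → 11.13 cm³.
Support: 0.20 × 157 → 31.4 cm³.
Total printed volume: 82.8 + 11.13 + 31.4 → 125.33 cm³.
Mass = 125.33 × 1.28 = 160.4224 g.
Cost = 160.4224 g / 1000 × $83.3/kg = $13.36.

$13.36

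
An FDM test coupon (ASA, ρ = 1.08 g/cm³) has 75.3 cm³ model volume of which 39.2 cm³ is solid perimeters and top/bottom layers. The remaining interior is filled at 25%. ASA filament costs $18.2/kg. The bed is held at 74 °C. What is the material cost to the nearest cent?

Interior volume = 75.3 − 39.2 = 36.1 cm³.
Infill volume = 0.25 × 36.1, so 9.025 cm³.
Deposited volume: 39.2 + 9.025 → 48.225 cm³.
Mass = 48.225 × 1.08 = 52.083 g.
At $18.2/kg: 52.083/1000 × 18.2 = $0.95.

$0.95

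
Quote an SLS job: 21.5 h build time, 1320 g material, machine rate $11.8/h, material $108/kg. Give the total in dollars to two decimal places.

Machine cost: 11.8 × 21.5 → $253.70.
Feedstock cost = 108 × 1320/1000 = $142.56.
Total = 253.70 + 142.56 = $396.26.

$396.26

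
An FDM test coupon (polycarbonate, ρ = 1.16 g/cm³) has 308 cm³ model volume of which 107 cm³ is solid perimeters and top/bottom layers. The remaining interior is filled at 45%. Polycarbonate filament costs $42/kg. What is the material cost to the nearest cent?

$9.62

Volume inside the shell = 308 − 107, so 201 cm³.
Deposited infill: 0.45 × 201 → 90.45 cm³.
Deposited volume: 107 + 90.45 → 197.45 cm³.
Mass = 197.45 × 1.16 = 229.042 g.
At $42/kg: 229.042/1000 × 42 = $9.62.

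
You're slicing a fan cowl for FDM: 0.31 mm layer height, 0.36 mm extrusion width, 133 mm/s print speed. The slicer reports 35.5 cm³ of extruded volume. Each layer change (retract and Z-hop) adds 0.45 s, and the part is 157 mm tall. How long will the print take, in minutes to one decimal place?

43.7 minutes

Bead cross-section = 0.31 × 0.36 = 0.1116 mm².
Toolpath length = 35.5 cm³ / 0.1116 mm² = 35500 / 0.1116 = 318100.4 mm.
Print-move time: 318100.4 / 133 → 2391.7 s.
Number of layers: 157 / 0.31 → 507 (rounded up).
Non-print overhead: 507 × 0.45 → 228.15 s.
Total = 2391.7 + 228.15 = 2619.85 s = 43.7 minutes.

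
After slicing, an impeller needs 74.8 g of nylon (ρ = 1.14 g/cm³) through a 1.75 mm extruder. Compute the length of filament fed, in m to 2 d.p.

27.28 m

Volume = 74.8 g / 1.14 g·cm⁻³ = 65.614 cm³ = 65614 mm³.
Cross-section of 1.75 mm filament: π·(1.75/2)² = 2.4053 mm².
Length = 65614 / 2.4053 = 27278.93 mm = 27.28 m.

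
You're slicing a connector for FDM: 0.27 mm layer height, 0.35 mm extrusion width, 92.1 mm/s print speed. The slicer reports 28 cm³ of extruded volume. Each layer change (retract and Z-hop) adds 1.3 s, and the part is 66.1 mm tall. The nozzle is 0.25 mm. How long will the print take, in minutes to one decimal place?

58.9 minutes

Bead cross-section = 0.27 × 0.35 = 0.0945 mm².
Total extruded path = 28000/0.0945 = 296296.3 mm.
Extrusion time: 296296.3 / 92.1 → 3217.1 s.
Number of layers: 66.1 / 0.27 → 245 (rounded up).
Non-print overhead: 245 × 1.3 → 318.5 s.
Altogether 3217.1 + 318.5 = 3535.6 s, i.e. 58.9 minutes.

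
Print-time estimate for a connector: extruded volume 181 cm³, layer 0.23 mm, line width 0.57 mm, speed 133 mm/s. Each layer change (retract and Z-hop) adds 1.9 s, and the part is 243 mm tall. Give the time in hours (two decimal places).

3.44 hours

Extrusion cross-section: 0.23 × 0.57 → 0.1311 mm².
Toolpath length = 181 cm³ / 0.1311 mm² = 181000 / 0.1311 = 1380625.5 mm.
Extrusion time = 1380625.5 / 133, so 10380.6 s.
Layers = ⌈243/0.23⌉ = 1057.
Non-print overhead = 1057 × 1.9 = 2008.3 s.
Altogether 10380.6 + 2008.3 = 12388.9 s, i.e. 3.44 hours.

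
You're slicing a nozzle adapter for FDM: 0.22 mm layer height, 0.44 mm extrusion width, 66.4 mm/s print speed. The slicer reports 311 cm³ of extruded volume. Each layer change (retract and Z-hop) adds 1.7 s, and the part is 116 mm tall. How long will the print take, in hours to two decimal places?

Line area: 0.22 × 0.44 → 0.0968 mm².
Toolpath length = 311 cm³ / 0.0968 mm² = 311000 / 0.0968 = 3212809.9 mm.
Print-move time: 3212809.9 / 66.4 → 48385.7 s.
Layer count = ceil(116 / 0.22) = 528.
Z-hop total: 528 × 1.7 → 897.6 s.
Altogether 48385.7 + 897.6 = 49283.3 s, i.e. 13.69 hours.

13.69 hours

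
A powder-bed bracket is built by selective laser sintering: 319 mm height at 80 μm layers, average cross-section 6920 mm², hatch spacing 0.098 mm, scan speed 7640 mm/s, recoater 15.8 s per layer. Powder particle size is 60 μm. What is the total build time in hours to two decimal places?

Layers = ⌈319/0.08⌉ = 3988.
Scan path per layer = 6920 / 0.098, so 70612.2 mm.
Per-layer scan time = 70612.2 / 7640, so 9.2424 s.
Per-layer time = 9.2424 + 15.8, so 25.0424 s.
Build time = 3988 × 25.0424 = 99869.0912 s = 27.74 hours.

27.74 hours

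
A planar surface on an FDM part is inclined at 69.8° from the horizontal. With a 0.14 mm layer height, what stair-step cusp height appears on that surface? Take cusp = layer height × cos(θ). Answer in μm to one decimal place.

48.3 μm

h_c = t·cos θ = 0.14 × 0.3453 = 0.048342 mm (48.3 μm).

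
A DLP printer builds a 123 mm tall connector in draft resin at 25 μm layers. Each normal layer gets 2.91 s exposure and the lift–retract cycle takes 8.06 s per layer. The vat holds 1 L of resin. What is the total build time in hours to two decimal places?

Layer count = ceil(123 / 0.025) = 4920.
Per-layer time: 2.91 + 8.06 → 10.97 s.
Build time: 4920 × 10.97 s = 53972.4 s, i.e. 14.99 hours.

14.99 hours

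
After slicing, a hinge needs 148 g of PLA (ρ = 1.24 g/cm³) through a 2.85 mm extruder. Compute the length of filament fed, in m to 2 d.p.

18.71 m

Extruded volume: 148/1.24 = 119.3548 cm³ (119354.8 mm³).
Cross-section of 2.85 mm filament: π·(2.85/2)² = 6.3794 mm².
L = V/A = 119354.8/6.3794 = 18709.41 mm → 18.71 m.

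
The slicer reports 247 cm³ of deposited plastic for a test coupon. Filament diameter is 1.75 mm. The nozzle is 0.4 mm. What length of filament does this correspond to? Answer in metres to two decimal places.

102.69 m

Filament cross-section = π × (1.75/2)² = 2.4053 mm².
L = 247000 mm³ / 2.4053 mm² = 102689.89 mm, i.e. 102.69 m.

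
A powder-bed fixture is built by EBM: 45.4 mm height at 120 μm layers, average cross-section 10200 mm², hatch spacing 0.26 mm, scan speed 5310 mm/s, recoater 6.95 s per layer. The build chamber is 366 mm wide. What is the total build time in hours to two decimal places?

Layers = ⌈45.4/0.12⌉ = 379.
Per-layer scan distance = 10200 / 0.26, so 39230.8 mm.
Per-layer scan time: 39230.8 / 5310 → 7.3881 s.
Layer cycle: 7.3881 + 6.95 → 14.3381 s.
Build time = 379 × 14.3381 = 5434.1399 s = 1.51 hours.

1.51 hours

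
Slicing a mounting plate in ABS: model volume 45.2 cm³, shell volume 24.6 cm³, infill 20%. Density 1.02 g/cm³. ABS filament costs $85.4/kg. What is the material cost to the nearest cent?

$2.50

Volume inside the shell: 45.2 − 24.6 → 20.6 cm³.
Infill deposited = 0.20 × 20.6, so 4.12 cm³.
Deposited volume = 24.6 + 4.12 = 28.72 cm³.
Mass: 28.72 × 1.02 → 29.2944 g.
Cost = 29.2944 g / 1000 × $85.4/kg = $2.50.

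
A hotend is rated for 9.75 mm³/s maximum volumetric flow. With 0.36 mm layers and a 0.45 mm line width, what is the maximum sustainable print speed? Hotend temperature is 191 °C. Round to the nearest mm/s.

Bead cross-section = 0.36 × 0.45 = 0.162 mm².
v_max = Q/A = 9.75/0.162 = 60.19 mm/s → 60 mm/s.

60 mm/s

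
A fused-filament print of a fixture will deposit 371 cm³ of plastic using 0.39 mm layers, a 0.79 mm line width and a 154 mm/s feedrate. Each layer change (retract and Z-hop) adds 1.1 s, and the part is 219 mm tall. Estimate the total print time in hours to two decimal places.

Line area = 0.39 × 0.79, so 0.3081 mm².
Path length: 371000 mm³ / 0.3081 mm² → 1204154.5 mm.
Extrusion time: 1204154.5 / 154 → 7819.2 s.
Number of layers: 219 / 0.39 → 562 (rounded up).
Non-print overhead = 562 × 1.1 = 618.2 s.
Total = 7819.2 + 618.2 = 8437.4 s = 2.34 hours.

2.34 hours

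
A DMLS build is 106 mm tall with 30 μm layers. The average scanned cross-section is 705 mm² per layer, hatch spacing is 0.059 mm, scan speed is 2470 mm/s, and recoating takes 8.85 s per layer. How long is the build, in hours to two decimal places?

13.44 hours

Layers = ⌈106/0.03⌉ = 3534.
Scan path per layer: 705 / 0.059 → 11949.2 mm.
Laser time per layer = 11949.2 / 2470 = 4.8377 s.
Per-layer time = 4.8377 + 8.85 = 13.6877 s.
Total: 3534 × 13.6877 s = 48372.3318 s → 13.44 hours.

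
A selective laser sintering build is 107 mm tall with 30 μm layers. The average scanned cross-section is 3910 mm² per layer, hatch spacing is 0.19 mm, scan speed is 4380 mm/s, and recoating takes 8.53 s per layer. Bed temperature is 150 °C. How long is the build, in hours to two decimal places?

13.11 hours

Layer count = ceil(107 / 0.03) = 3567.
Per-layer scan distance: 3910 / 0.19 → 20578.9 mm.
Laser time per layer = 20578.9 / 4380, so 4.6984 s.
Per-layer time: 4.6984 + 8.53 → 13.2284 s.
Build time = 3567 × 13.2284 = 47185.7028 s = 13.11 hours.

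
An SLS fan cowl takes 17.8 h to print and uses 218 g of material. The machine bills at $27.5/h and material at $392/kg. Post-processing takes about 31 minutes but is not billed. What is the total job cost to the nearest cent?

Machine-time cost: 27.5 × 17.8 → $489.50.
Material charge = 392 × 218/1000 = $85.456.
Total = 489.50 + 85.456 = 574.956 ≈ $574.96.

$574.96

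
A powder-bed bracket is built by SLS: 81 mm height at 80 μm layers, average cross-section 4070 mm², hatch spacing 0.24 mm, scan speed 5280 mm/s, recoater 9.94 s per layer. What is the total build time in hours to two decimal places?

3.70 hours

Number of layers: 81 / 0.08 → 1013 (rounded up).
Scan path per layer: 4070 / 0.24 → 16958.3 mm.
Laser time per layer = 16958.3 / 5280, so 3.2118 s.
Layer cycle = 3.2118 + 9.94, so 13.1518 s.
Total: 1013 × 13.1518 s = 13322.7734 s → 3.70 hours.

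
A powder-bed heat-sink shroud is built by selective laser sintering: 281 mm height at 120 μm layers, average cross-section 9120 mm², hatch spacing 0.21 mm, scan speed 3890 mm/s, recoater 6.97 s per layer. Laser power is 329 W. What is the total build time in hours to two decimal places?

11.80 hours

Number of layers: 281 / 0.12 → 2342 (rounded up).
Per-layer scan distance = 9120 / 0.21, so 43428.6 mm.
Per-layer scan time = 43428.6 / 3890, so 11.1642 s.
Time per layer: 11.1642 + 6.97 → 18.1342 s.
Total: 2342 × 18.1342 s = 42470.2964 s → 11.80 hours.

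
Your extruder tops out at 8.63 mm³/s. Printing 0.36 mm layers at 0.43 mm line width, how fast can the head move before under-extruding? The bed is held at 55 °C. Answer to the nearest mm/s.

Bead cross-section = 0.36 × 0.43, so 0.1548 mm².
v_max = Q/A = 8.63/0.1548 = 55.75 mm/s → 56 mm/s.

56 mm/s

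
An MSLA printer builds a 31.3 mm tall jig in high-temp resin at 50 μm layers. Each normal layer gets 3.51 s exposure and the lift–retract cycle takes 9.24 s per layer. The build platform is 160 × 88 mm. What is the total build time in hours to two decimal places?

Layers = ⌈31.3/0.05⌉ = 626.
Cycle time = 3.51 + 9.24, so 12.75 s.
Total = 626 × 12.75 = 7981.5 s = 2.22 hours.

2.22 hours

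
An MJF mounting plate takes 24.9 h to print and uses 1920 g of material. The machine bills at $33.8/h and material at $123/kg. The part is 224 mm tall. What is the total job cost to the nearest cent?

$1077.78

Machine-time cost = 33.8 × 24.9 = $841.62.
Feedstock cost = 123 × 1920/1000, so $236.16.
Job cost: 841.62 + 236.16 = $1077.78.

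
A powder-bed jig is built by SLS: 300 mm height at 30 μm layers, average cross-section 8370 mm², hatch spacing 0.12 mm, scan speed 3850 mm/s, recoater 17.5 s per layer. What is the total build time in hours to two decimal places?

98.94 hours

Number of layers: 300 / 0.03 → 10000 (rounded up).
Scan path per layer = 8370 / 0.12, so 69750 mm.
Per-layer scan time = 69750 / 3850, so 18.1169 s.
Per-layer time = 18.1169 + 17.5 = 35.6169 s.
Total: 10000 × 35.6169 s = 356169 s → 98.94 hours.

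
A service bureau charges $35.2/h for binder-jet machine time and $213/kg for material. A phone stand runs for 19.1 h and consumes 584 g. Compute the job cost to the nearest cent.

Time charge: 35.2 × 19.1 → $672.32.
Material charge = 213 × 584/1000 = $124.392.
Total = 672.32 + 124.392 = 796.712 ≈ $796.71.

$796.71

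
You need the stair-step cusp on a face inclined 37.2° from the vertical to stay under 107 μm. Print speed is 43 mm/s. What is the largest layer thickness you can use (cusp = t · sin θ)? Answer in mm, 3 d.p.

t = h_c / sin θ = 0.107 / 0.6046 = 0.177 mm.

0.177 mm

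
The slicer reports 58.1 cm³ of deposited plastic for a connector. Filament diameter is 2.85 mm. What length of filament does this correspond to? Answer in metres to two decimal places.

9.11 m

Cross-section of 2.85 mm filament: π·(2.85/2)² = 6.3794 mm².
Length = 58.1 cm³ / 6.3794 mm² = 58100 / 6.3794 = 9107.44 mm = 9.11 m.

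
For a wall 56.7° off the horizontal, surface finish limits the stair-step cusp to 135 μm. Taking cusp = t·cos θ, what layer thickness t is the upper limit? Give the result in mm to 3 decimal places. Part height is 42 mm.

0.246 mm

cos(56.7°) = 0.5490; t_max = 0.135/0.5490 = 0.246 mm.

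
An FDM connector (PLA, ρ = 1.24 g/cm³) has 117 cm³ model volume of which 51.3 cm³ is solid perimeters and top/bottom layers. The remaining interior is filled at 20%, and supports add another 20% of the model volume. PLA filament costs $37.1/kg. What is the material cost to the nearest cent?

Volume inside the shell = 117 − 51.3, so 65.7 cm³.
Infill volume = 0.20 × 65.7 = 13.14 cm³.
Support = 0.20 × 117 = 23.4 cm³.
Total printed volume = 51.3 + 13.14 + 23.4, so 87.84 cm³.
Mass = 87.84 × 1.24 = 108.9216 g.
At $37.1/kg: 108.9216/1000 × 37.1 = $4.04.

$4.04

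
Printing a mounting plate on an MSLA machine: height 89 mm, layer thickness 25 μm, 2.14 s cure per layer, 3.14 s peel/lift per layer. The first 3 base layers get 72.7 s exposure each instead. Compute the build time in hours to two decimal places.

5.28 hours

Layer count = ceil(89 / 0.025) = 3560.
Burn-in layers: 3 × (72.7 + 3.14) → 227.52 s.
Remaining layers: 3557 × (2.14 + 3.14) → 18780.96 s.
Total = 227.52 + 18780.96 = 19008.48 s = 5.28 hours.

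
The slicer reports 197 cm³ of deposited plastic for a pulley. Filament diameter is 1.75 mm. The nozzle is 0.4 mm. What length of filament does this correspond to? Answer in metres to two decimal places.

Filament cross-section = π × (1.75/2)² = 2.4053 mm².
Length = 197 cm³ / 2.4053 mm² = 197000 / 2.4053 = 81902.47 mm = 81.90 m.

81.90 m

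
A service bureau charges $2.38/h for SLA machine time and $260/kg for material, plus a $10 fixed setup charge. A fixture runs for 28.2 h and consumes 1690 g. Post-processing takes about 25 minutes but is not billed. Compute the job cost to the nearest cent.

Time charge = 2.38 × 28.2 = $67.116.
Feedstock cost: 260 × 1690/1000 → $439.40.
Adding setup: 67.116 + 439.40 + 10 → 516.516 ≈ $516.52.

$516.52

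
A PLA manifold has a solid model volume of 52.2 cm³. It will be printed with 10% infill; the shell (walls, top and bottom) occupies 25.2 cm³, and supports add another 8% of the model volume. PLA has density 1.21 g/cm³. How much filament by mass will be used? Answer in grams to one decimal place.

Infill region = 52.2 − 25.2 = 27 cm³.
Infill volume = 0.10 × 27 = 2.7 cm³.
Support = 0.08 × 52.2, so 4.176 cm³.
Total printed volume = 25.2 + 2.7 + 4.176 = 32.076 cm³.
Mass = 32.076 × 1.21 = 38.81196 g.

38.8 g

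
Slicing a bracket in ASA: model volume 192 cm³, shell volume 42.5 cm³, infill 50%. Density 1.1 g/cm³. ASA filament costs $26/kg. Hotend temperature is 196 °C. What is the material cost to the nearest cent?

Interior volume = 192 − 42.5, so 149.5 cm³.
Deposited infill = 0.50 × 149.5, so 74.75 cm³.
Total extruded = 42.5 + 74.75 = 117.25 cm³.
Mass: 117.25 × 1.1 → 128.975 g.
At $26/kg: 128.975/1000 × 26 = $3.35.

$3.35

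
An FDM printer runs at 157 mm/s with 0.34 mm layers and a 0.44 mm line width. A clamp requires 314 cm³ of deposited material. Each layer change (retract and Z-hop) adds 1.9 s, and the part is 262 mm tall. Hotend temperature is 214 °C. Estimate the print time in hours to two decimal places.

4.12 hours

Bead cross-section = 0.34 × 0.44, so 0.1496 mm².
Toolpath length = 314 cm³ / 0.1496 mm² = 314000 / 0.1496 = 2098930.5 mm.
Time extruding = 2098930.5 / 157 = 13369 s.
Layers = ⌈262/0.34⌉ = 771.
Layer-change overhead: 771 × 1.9 → 1464.9 s.
Total = 13369 + 1464.9 = 14833.9 s = 4.12 hours.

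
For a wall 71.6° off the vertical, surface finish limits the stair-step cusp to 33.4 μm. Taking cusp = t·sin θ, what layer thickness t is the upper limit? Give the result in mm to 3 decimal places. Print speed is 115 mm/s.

sin(71.6°) = 0.9489; t_max = 0.0334/0.9489 = 0.035 mm.

0.035 mm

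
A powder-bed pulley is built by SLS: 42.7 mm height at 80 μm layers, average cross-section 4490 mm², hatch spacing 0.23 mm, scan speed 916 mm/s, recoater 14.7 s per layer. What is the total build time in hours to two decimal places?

Layers = ⌈42.7/0.08⌉ = 534.
Per-layer scan distance = 4490 / 0.23 = 19521.7 mm.
Laser time per layer = 19521.7 / 916, so 21.3119 s.
Layer cycle: 21.3119 + 14.7 → 36.0119 s.
Total: 534 × 36.0119 s = 19230.3546 s → 5.34 hours.

5.34 hours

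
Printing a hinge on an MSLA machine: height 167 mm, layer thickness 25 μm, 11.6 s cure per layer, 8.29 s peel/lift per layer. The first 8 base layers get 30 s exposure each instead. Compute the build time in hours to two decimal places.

36.95 hours

Number of layers: 167 / 0.025 → 6680 (rounded up).
Base layers = 8 × (30 + 8.29) = 306.32 s.
Regular layers = 6672 × (11.6 + 8.29) = 132706.08 s.
Total = 306.32 + 132706.08 = 133012.4 s = 36.95 hours.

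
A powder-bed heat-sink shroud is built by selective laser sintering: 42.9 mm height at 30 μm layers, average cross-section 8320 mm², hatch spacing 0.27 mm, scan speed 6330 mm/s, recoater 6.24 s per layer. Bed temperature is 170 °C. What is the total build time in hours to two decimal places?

4.41 hours

Layers = ⌈42.9/0.03⌉ = 1430.
Per-layer scan distance: 8320 / 0.27 → 30814.8 mm.
Per-layer scan time = 30814.8 / 6330 = 4.8681 s.
Layer cycle = 4.8681 + 6.24, so 11.1081 s.
Build time = 1430 × 11.1081 = 15884.583 s = 4.41 hours.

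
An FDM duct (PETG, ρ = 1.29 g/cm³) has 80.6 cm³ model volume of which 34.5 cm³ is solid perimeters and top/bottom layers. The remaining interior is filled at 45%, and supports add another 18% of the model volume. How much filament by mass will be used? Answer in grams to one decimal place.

Volume inside the shell: 80.6 − 34.5 → 46.1 cm³.
Infill volume: 0.45 × 46.1 → 20.745 cm³.
Support = 0.18 × 80.6, so 14.508 cm³.
Total printed volume = 34.5 + 20.745 + 14.508, so 69.753 cm³.
Mass: 69.753 × 1.29 → 89.98137 g.

90.0 g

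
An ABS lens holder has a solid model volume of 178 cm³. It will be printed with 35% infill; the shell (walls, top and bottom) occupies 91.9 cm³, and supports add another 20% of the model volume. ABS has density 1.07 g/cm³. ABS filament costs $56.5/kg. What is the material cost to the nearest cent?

Infill region: 178 − 91.9 → 86.1 cm³.
Infill volume = 0.35 × 86.1, so 30.135 cm³.
Support: 0.20 × 178 → 35.6 cm³.
Deposited volume: 91.9 + 30.135 + 35.6 → 157.635 cm³.
Mass = 157.635 × 1.07 = 168.66945 g.
Cost = 168.66945 g / 1000 × $56.5/kg = $9.53.

$9.53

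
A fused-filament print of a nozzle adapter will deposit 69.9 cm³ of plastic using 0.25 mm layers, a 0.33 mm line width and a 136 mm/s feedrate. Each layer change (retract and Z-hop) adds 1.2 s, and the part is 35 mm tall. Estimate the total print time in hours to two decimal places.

Line area: 0.25 × 0.33 → 0.0825 mm².
Path length: 69900 mm³ / 0.0825 mm² → 847272.7 mm.
Time extruding: 847272.7 / 136 → 6229.9 s.
Layers = ⌈35/0.25⌉ = 140.
Z-hop total = 140 × 1.2, so 168 s.
Altogether 6229.9 + 168 = 6397.9 s, i.e. 1.78 hours.

1.78 hours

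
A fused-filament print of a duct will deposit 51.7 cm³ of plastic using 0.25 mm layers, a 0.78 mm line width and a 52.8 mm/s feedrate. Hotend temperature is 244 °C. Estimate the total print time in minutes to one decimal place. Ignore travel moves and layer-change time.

Bead cross-section = 0.25 × 0.78 = 0.195 mm².
Total extruded path = 51700/0.195 = 265128.2 mm.
Time extruding: 265128.2 / 52.8 → 5021.4 s.
That's 5021.4 s → 83.7 minutes.

83.7 minutes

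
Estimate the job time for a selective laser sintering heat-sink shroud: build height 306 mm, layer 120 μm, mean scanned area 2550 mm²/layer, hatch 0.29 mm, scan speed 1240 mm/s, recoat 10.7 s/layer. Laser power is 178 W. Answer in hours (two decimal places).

Number of layers: 306 / 0.12 → 2550 (rounded up).
Hatch length per layer = 2550 / 0.29, so 8793.1 mm.
Scan time per layer: 8793.1 / 1240 → 7.0912 s.
Per-layer time = 7.0912 + 10.7, so 17.7912 s.
Total: 2550 × 17.7912 s = 45367.56 s → 12.60 hours.

12.60 hours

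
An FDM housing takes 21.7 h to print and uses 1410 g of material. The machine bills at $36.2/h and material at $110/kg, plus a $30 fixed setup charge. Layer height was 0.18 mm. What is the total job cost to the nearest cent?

Time charge = 36.2 × 21.7 = $785.54.
Material charge = 110 × 1410/1000 = $155.10.
Adding setup: 785.54 + 155.10 + 30 → $970.64.

$970.64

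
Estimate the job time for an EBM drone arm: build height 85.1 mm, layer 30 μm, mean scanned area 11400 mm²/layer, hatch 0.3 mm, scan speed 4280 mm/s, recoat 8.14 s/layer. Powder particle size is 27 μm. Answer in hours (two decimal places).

13.41 hours

Layer count = ceil(85.1 / 0.03) = 2837.
Hatch length per layer = 11400 / 0.3 = 38000 mm.
Beam time per layer = 38000 / 4280, so 8.8785 s.
Per-layer time = 8.8785 + 8.14 = 17.0185 s.
2837 layers × 17.0185 s/layer = 48281.4845 s, i.e. 13.41 hours.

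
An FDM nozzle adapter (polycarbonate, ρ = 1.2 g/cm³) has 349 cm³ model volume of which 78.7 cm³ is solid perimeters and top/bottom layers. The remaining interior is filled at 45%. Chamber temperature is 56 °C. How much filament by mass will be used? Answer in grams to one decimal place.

240.4 g

Interior volume: 349 − 78.7 → 270.3 cm³.
Infill volume: 0.45 × 270.3 → 121.635 cm³.
Total printed volume: 78.7 + 121.635 → 200.335 cm³.
Mass: 200.335 × 1.2 → 240.402 g.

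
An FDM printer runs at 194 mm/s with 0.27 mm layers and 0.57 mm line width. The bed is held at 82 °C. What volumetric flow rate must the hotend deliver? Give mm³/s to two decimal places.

29.86

Extrusion cross-section = 0.27 × 0.57 = 0.1539 mm².
Volumetric flow = 194 × 0.1539 = 29.86 mm³/s.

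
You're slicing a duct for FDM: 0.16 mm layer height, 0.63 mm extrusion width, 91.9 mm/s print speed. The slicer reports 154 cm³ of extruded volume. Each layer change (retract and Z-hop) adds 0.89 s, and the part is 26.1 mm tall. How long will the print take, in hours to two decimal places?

4.66 hours

Line area = 0.16 × 0.63 = 0.1008 mm².
Path length: 154000 mm³ / 0.1008 mm² → 1527777.8 mm.
Print-move time: 1527777.8 / 91.9 → 16624.4 s.
Layer count = ceil(26.1 / 0.16) = 164.
Non-print overhead = 164 × 0.89 = 145.96 s.
Total = 16624.4 + 145.96 = 16770.36 s = 4.66 hours.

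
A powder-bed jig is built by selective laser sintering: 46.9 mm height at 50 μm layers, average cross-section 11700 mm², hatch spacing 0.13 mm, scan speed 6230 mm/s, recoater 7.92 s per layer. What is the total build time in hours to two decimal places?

5.83 hours

Layer count = ceil(46.9 / 0.05) = 938.
Scan path per layer = 11700 / 0.13, so 90000 mm.
Laser time per layer: 90000 / 6230 → 14.4462 s.
Per-layer time = 14.4462 + 7.92, so 22.3662 s.
Build time = 938 × 22.3662 = 20979.4956 s = 5.83 hours.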